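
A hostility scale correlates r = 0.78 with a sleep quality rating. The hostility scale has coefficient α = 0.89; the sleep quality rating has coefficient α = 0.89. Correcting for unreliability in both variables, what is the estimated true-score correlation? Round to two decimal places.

0.88

r_true = r_obs / √(r_xx · r_yy) = 0.78 / √(0.89 × 0.89) = 0.78 / √0.7921 = 0.78 / 0.8900 ≈ 0.88.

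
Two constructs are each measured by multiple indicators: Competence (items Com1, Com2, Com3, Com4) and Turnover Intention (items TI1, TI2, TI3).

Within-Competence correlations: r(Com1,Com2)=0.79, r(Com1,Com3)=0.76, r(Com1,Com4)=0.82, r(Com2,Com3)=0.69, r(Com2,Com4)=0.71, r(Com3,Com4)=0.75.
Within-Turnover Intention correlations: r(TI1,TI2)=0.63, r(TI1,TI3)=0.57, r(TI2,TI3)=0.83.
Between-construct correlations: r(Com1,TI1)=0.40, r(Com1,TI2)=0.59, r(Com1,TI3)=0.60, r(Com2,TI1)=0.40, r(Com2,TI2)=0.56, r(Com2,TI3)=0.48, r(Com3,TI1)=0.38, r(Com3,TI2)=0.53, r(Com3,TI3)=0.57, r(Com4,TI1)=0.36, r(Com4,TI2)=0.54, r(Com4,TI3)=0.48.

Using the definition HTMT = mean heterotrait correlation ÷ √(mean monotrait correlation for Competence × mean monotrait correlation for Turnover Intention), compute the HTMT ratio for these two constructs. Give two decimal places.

Mean between = 5.89/12 = 0.4908.
Mean within-Com = 4.52/6 = 0.7533; mean within-TI = 2.03/3 = 0.6767.
Geometric mean = √(0.7533 × 0.6767) = 0.7140.
HTMT = 0.4908 / 0.7140 = 0.69.

0.69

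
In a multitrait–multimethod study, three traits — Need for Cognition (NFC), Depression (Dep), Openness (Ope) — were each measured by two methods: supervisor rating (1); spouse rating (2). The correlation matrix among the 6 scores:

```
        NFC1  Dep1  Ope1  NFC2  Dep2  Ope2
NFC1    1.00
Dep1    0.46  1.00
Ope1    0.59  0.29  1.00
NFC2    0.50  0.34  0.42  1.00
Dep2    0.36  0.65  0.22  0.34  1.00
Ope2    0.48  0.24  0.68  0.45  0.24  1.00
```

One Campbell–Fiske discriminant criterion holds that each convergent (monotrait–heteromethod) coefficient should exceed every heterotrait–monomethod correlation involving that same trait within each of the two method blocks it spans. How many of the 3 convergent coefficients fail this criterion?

Checking each validity diagonal entry against its comparison values:
NFC (methods 1·2): 0.50 vs {0.46, 0.34, 0.59, 0.45} → fail.
Dep (methods 1·2): 0.65 vs {0.46, 0.34, 0.29, 0.24} → pass.
Ope (methods 1·2): 0.68 vs {0.59, 0.45, 0.29, 0.24} → pass.
1 of 3 fail.

1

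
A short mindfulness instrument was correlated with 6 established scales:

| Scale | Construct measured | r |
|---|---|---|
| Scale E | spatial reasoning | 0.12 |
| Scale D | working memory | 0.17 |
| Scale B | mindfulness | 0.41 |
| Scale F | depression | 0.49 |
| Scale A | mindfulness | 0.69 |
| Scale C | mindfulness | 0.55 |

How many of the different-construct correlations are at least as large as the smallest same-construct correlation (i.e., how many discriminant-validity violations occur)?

1

Convergent (same construct = mindfulness): Scale B, Scale A, Scale C.
Smallest convergent = 0.41. Discriminant values: 0.12, 0.17, 0.49; count ≥ 0.41 → 1.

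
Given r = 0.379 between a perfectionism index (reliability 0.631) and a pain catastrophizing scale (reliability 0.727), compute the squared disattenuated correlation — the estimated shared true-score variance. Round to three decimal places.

0.313

Disattenuated r = 0.379 / √(0.631 × 0.727) = 0.379 / 0.6773 = 0.5596.
Shared true-score variance = 0.5596² = 0.3132 ≈ 0.313.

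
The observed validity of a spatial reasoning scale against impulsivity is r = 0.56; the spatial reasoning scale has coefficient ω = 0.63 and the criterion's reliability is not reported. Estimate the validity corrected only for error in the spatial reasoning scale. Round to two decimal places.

0.71

Single correction: r_c = r_obs / √r_xx = 0.56 / √0.63 = 0.56 / 0.7937 ≈ 0.71.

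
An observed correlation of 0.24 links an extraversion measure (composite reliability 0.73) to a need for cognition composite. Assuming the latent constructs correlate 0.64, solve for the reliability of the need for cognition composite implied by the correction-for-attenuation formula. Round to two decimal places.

0.19

r_true = r_obs / √(r_xx · r_yy) ⇒ 0.64 = 0.24 / √(0.73 · r_yy).
√(0.73 · r_yy) = 0.24 / 0.64 = 0.3750; 0.73 · r_yy = 0.1406; r_yy = 0.1406 / 0.73 ≈ 0.19.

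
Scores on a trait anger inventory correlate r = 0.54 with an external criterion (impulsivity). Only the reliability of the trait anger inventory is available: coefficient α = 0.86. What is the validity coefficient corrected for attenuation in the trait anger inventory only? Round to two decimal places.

Single correction: r_c = r_obs / √r_xx = 0.54 / √0.86 = 0.54 / 0.9274 ≈ 0.58.

0.58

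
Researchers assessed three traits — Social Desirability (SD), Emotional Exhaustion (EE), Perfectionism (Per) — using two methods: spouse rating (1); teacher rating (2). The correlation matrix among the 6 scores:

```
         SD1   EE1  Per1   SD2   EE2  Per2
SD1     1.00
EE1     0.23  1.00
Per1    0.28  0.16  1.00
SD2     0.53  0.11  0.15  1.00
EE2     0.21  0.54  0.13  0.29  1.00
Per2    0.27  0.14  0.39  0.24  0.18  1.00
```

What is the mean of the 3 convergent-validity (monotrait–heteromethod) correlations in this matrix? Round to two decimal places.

0.49

Convergent values: 0.53, 0.54, 0.39; mean = 1.46/3 = 0.49.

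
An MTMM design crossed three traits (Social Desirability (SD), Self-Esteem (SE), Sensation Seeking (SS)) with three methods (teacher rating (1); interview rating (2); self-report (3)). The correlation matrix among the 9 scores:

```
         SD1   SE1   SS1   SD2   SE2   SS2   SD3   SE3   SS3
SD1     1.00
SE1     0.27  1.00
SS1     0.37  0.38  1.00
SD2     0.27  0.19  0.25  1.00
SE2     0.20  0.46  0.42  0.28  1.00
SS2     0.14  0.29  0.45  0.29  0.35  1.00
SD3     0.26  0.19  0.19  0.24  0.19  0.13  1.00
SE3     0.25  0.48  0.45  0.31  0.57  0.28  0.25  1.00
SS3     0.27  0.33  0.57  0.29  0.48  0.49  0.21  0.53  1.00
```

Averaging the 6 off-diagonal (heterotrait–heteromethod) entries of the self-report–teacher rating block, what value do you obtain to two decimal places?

0.28

HTHM values (method 3 × method 1): 0.19, 0.19, 0.25, 0.45, 0.27, 0.33; mean = 1.68/6 = 0.28.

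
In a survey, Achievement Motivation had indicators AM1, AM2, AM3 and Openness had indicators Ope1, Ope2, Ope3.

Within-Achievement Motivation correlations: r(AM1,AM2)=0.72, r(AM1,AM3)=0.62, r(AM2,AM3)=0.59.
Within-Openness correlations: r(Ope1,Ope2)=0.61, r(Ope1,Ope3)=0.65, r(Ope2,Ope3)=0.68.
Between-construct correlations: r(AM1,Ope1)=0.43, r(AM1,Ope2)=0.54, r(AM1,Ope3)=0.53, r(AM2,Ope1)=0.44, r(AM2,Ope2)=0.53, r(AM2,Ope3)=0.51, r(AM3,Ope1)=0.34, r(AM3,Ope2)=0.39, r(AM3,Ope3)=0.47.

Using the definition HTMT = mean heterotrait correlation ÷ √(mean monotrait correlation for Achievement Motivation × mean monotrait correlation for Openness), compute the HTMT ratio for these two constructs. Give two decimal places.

0.72

Mean between = 4.18/9 = 0.4644.
Mean within-AM = 1.93/3 = 0.6433; mean within-Ope = 1.94/3 = 0.6467.
Geometric mean = √(0.6433 × 0.6467) = 0.6450.
HTMT = 0.4644 / 0.6450 = 0.72.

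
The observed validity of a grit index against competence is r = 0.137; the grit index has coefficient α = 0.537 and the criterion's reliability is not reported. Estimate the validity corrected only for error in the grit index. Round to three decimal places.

0.187

Single correction: r_c = r_obs / √r_xx = 0.137 / √0.537 = 0.137 / 0.7328 ≈ 0.187.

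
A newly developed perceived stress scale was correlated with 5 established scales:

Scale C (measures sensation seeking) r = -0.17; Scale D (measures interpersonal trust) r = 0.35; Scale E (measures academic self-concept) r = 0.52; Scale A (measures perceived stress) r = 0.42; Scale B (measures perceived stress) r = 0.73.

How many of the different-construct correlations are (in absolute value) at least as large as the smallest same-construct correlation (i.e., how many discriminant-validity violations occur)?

Convergent (same construct = perceived stress): Scale A, Scale B.
Smallest convergent = 0.42. Discriminant |r|: 0.17, 0.35, 0.52; count ≥ 0.42 → 1.

1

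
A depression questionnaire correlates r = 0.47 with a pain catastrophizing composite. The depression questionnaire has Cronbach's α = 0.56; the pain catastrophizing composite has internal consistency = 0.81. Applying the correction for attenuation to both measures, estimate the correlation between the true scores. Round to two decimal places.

0.70

r_true = r_obs / √(r_xx · r_yy) = 0.47 / √(0.56 × 0.81) = 0.47 / √0.4536 = 0.47 / 0.6735 ≈ 0.70.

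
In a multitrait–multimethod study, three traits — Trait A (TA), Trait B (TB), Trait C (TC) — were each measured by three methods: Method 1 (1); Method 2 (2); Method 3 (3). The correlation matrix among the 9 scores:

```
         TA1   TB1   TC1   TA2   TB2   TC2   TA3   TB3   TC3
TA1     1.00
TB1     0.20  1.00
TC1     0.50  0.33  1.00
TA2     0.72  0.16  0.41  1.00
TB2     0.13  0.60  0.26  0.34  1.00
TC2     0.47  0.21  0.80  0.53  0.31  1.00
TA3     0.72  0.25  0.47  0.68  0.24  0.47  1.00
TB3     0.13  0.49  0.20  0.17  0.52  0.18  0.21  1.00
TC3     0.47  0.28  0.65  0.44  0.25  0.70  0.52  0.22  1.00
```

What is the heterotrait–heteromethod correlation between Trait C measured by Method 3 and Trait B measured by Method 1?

0.28

Different traits and methods: r(TC3, TB1) = 0.28.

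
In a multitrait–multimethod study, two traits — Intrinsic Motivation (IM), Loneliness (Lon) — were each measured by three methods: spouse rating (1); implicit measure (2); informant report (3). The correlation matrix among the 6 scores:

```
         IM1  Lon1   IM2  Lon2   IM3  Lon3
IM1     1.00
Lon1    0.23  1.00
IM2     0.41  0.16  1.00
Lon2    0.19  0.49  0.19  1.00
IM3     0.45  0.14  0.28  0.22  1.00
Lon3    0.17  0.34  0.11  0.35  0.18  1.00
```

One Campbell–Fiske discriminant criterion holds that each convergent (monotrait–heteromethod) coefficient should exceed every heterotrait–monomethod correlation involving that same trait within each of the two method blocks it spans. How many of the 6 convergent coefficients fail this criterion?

0

Each convergent coefficient versus the relevant comparison correlations:
IM (methods 1·2): 0.41 vs {0.23, 0.19} → pass.
IM (methods 1·3): 0.45 vs {0.23, 0.18} → pass.
IM (methods 2·3): 0.28 vs {0.19, 0.18} → pass.
Lon (methods 1·2): 0.49 vs {0.23, 0.19} → pass.
Lon (methods 1·3): 0.34 vs {0.23, 0.18} → pass.
Lon (methods 2·3): 0.35 vs {0.19, 0.18} → pass.
0 of 6 fail.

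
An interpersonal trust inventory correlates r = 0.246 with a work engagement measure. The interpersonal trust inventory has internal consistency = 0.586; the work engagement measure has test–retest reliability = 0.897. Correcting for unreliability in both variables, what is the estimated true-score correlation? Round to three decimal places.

r_true = r_obs / √(r_xx · r_yy) = 0.246 / √(0.586 × 0.897) = 0.246 / √0.525642 = 0.246 / 0.7250 ≈ 0.339.

0.339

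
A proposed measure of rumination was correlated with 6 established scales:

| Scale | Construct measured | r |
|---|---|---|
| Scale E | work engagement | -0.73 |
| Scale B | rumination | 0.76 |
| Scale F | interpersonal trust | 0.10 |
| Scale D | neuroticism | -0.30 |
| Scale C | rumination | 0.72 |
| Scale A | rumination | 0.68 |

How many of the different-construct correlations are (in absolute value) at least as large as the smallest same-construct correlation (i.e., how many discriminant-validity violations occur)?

1

Convergent (same construct = rumination): Scale B, Scale C, Scale A.
Smallest convergent = 0.68. Discriminant |r|: 0.73, 0.10, 0.30; count ≥ 0.68 → 1.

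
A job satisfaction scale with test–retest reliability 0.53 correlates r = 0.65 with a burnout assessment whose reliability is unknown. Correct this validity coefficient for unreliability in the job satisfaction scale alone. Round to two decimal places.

Single correction: r_c = r_obs / √r_xx = 0.65 / √0.53 = 0.65 / 0.7280 ≈ 0.89.

0.89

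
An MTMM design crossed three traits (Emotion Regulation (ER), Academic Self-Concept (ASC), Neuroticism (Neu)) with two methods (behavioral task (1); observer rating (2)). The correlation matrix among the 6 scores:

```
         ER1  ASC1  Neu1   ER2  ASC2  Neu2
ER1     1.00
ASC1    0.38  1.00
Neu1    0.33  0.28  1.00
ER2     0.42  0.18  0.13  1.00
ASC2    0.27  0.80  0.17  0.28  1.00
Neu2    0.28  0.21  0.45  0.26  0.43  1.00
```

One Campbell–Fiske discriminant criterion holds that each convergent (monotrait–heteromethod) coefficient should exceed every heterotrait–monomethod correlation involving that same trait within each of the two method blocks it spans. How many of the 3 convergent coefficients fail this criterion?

0

Checking each validity diagonal entry against its comparison values:
ER (methods 1·2): 0.42 vs {0.38, 0.28, 0.33, 0.26} → pass.
ASC (methods 1·2): 0.80 vs {0.38, 0.28, 0.28, 0.43} → pass.
Neu (methods 1·2): 0.45 vs {0.33, 0.26, 0.28, 0.43} → pass.
0 of 3 fail.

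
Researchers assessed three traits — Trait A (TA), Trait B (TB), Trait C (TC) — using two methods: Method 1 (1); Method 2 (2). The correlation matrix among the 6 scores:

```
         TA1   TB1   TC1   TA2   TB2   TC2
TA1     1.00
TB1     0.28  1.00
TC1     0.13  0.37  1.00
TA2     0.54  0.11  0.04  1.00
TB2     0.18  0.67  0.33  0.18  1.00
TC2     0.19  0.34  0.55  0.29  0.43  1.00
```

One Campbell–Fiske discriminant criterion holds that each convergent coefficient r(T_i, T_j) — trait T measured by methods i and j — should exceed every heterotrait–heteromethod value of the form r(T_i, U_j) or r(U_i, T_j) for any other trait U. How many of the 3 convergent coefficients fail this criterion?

Each convergent coefficient versus the relevant comparison correlations:
TA (methods 1·2): 0.54 vs {0.18, 0.11, 0.19, 0.04} → pass.
TB (methods 1·2): 0.67 vs {0.11, 0.18, 0.34, 0.33} → pass.
TC (methods 1·2): 0.55 vs {0.04, 0.19, 0.33, 0.34} → pass.
0 of 3 fail.

0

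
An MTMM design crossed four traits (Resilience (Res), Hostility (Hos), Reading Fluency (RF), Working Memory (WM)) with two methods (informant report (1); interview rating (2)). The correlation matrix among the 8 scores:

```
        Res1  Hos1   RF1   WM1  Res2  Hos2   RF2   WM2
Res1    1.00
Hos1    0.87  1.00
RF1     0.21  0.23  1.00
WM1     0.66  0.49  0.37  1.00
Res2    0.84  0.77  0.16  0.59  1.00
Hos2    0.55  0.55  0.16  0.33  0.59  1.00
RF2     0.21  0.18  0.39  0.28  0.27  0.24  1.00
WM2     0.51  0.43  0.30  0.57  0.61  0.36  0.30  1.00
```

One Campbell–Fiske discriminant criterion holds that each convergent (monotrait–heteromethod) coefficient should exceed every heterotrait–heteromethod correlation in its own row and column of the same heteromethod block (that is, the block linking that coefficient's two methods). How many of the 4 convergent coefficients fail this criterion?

Convergent coefficients and their comparison sets:
Res (methods 1·2): 0.84 vs {0.55, 0.77, 0.21, 0.16, 0.51, 0.59} → pass.
Hos (methods 1·2): 0.55 vs {0.77, 0.55, 0.18, 0.16, 0.43, 0.33} → fail.
RF (methods 1·2): 0.39 vs {0.16, 0.21, 0.16, 0.18, 0.30, 0.28} → pass.
WM (methods 1·2): 0.57 vs {0.59, 0.51, 0.33, 0.43, 0.28, 0.30} → fail.
2 of 4 fail.

2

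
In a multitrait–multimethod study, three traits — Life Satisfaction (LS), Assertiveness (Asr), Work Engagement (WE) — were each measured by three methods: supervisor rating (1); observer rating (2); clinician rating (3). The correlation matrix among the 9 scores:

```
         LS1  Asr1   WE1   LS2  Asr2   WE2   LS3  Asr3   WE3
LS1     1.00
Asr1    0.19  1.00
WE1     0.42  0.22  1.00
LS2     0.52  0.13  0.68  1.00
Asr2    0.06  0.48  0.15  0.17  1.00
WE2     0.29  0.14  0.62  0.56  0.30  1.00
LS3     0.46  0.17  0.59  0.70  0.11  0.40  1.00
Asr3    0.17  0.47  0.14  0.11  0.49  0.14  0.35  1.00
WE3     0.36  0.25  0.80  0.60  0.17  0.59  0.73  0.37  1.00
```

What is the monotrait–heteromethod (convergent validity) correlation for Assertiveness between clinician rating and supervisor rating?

Same trait (Asr), different methods: r(Asr3, Asr1) = 0.47.

0.47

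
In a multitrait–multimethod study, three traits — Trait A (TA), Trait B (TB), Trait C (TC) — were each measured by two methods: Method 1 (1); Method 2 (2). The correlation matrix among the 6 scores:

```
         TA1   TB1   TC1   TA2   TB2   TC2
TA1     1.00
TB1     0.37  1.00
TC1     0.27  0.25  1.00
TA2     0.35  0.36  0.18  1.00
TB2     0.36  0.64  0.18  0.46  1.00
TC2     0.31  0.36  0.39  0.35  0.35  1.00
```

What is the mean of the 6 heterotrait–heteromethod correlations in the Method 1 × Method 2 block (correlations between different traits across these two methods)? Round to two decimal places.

0.29

HTHM values (method 1 × method 2): 0.36, 0.31, 0.36, 0.36, 0.18, 0.18; mean = 1.75/6 = 0.29.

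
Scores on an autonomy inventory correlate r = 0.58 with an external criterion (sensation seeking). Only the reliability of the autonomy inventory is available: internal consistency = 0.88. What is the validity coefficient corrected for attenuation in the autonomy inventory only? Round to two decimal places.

0.62

Single correction: r_c = r_obs / √r_xx = 0.58 / √0.88 = 0.58 / 0.9381 ≈ 0.62.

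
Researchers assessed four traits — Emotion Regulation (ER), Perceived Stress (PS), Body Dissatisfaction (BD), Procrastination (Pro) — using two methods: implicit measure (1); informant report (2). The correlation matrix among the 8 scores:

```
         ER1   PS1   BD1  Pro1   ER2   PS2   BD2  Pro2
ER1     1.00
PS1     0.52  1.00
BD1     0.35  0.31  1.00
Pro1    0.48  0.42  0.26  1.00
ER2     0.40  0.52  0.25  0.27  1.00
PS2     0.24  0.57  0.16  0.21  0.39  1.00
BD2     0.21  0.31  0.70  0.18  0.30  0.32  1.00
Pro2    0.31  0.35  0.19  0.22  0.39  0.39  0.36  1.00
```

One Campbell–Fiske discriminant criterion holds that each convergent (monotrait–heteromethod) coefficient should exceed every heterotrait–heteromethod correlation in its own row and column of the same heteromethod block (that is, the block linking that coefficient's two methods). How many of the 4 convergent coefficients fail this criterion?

2

Checking each validity diagonal entry against its comparison values:
ER (methods 1·2): 0.40 vs {0.24, 0.52, 0.21, 0.25, 0.31, 0.27} → fail.
PS (methods 1·2): 0.57 vs {0.52, 0.24, 0.31, 0.16, 0.35, 0.21} → pass.
BD (methods 1·2): 0.70 vs {0.25, 0.21, 0.16, 0.31, 0.19, 0.18} → pass.
Pro (methods 1·2): 0.22 vs {0.27, 0.31, 0.21, 0.35, 0.18, 0.19} → fail.
2 of 4 fail.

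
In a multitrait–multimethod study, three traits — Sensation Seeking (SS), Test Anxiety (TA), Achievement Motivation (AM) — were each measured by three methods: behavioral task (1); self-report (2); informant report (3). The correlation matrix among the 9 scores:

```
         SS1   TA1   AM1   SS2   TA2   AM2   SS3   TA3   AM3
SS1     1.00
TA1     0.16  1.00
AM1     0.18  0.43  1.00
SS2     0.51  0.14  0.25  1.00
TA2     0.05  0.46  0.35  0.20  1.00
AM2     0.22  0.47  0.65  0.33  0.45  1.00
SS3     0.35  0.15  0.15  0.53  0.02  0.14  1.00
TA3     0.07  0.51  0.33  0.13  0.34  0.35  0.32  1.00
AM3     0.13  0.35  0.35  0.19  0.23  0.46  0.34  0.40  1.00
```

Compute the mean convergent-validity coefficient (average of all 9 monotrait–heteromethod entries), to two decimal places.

Convergent values: 0.51, 0.35, 0.53, 0.46, 0.51, 0.34, 0.65, 0.35, 0.46; mean = 4.16/9 = 0.46.

0.46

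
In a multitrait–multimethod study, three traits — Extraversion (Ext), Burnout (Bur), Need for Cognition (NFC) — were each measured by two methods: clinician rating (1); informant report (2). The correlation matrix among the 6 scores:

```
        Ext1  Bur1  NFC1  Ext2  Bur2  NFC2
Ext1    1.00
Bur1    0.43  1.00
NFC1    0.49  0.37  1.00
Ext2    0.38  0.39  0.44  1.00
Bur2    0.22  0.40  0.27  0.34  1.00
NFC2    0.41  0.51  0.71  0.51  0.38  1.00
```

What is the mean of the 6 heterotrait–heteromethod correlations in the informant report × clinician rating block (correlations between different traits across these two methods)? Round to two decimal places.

0.37

HTHM values (method 2 × method 1): 0.39, 0.44, 0.22, 0.27, 0.41, 0.51; mean = 2.24/6 = 0.37.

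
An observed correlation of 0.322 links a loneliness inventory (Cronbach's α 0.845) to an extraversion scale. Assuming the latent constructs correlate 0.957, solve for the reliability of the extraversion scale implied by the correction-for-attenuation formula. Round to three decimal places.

r_true = r_obs / √(r_xx · r_yy) ⇒ 0.957 = 0.322 / √(0.845 · r_yy).
√(0.845 · r_yy) = 0.322 / 0.957 = 0.3365; 0.845 · r_yy = 0.1132; r_yy = 0.1132 / 0.845 ≈ 0.134.

0.134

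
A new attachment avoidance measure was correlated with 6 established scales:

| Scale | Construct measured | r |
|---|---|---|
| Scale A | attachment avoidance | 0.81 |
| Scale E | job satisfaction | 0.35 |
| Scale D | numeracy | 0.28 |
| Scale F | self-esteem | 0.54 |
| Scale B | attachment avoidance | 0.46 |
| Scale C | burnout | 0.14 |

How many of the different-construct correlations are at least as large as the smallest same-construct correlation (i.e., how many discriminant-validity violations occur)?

1

Convergent (same construct = attachment avoidance): Scale A, Scale B.
Smallest convergent = 0.46. Discriminant values: 0.35, 0.28, 0.54, 0.14; count ≥ 0.46 → 1.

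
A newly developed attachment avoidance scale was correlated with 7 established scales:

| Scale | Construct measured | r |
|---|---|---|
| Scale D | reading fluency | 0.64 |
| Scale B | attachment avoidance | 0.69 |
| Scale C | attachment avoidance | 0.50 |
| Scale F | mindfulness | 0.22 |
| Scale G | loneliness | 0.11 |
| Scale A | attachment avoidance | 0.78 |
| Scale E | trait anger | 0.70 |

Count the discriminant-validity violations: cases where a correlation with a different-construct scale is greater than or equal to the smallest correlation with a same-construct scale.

Convergent (same construct = attachment avoidance): Scale B, Scale C, Scale A.
Smallest convergent = 0.50. Discriminant values: 0.64, 0.22, 0.11, 0.70; count ≥ 0.50 → 2.

2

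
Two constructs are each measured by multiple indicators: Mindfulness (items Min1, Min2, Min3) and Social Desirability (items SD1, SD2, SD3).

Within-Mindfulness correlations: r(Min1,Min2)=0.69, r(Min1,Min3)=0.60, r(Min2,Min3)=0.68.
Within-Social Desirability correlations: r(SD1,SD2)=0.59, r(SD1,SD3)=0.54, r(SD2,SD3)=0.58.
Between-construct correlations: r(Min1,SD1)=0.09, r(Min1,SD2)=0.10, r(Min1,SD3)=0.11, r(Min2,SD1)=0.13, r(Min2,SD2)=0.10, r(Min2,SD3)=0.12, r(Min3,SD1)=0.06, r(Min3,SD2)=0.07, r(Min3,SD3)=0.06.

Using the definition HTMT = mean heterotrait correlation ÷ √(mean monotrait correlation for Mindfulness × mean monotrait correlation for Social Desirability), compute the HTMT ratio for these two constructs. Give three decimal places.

Between-construct mean = 0.84/9 = 0.0933.
Mean within-Min = 1.97/3 = 0.6567; mean within-SD = 1.71/3 = 0.5700.
Geometric mean = √(0.6567 × 0.5700) = 0.6118.
HTMT = 0.0933 / 0.6118 = 0.153.

0.153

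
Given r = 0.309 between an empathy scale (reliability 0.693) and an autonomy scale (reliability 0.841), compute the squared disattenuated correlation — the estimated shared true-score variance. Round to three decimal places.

0.164

Disattenuated r = 0.309 / √(0.693 × 0.841) = 0.309 / 0.7634 = 0.4048.
Shared true-score variance = 0.4048² = 0.1639 ≈ 0.164.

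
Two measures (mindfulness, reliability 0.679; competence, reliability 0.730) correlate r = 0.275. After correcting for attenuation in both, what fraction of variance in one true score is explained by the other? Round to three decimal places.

Disattenuated r = 0.275 / √(0.679 × 0.730) = 0.275 / 0.7040 = 0.3906.
Shared true-score variance = 0.3906² = 0.1526 ≈ 0.153.

0.153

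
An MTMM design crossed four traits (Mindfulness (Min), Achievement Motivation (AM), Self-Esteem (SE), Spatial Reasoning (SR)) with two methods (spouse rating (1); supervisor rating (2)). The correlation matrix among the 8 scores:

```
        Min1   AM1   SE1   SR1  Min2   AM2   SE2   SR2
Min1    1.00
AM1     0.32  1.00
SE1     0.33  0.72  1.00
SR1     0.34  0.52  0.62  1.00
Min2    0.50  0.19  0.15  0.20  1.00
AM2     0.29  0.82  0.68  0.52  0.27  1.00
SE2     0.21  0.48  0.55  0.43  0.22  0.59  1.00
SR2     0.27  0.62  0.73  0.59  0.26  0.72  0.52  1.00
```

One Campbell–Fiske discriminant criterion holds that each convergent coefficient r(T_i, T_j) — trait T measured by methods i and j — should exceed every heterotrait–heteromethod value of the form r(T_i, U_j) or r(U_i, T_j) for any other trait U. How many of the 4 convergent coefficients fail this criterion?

2

Each convergent coefficient versus the relevant comparison correlations:
Min (methods 1·2): 0.50 vs {0.29, 0.19, 0.21, 0.15, 0.27, 0.20} → pass.
AM (methods 1·2): 0.82 vs {0.19, 0.29, 0.48, 0.68, 0.62, 0.52} → pass.
SE (methods 1·2): 0.55 vs {0.15, 0.21, 0.68, 0.48, 0.73, 0.43} → fail.
SR (methods 1·2): 0.59 vs {0.20, 0.27, 0.52, 0.62, 0.43, 0.73} → fail.
2 of 4 fail.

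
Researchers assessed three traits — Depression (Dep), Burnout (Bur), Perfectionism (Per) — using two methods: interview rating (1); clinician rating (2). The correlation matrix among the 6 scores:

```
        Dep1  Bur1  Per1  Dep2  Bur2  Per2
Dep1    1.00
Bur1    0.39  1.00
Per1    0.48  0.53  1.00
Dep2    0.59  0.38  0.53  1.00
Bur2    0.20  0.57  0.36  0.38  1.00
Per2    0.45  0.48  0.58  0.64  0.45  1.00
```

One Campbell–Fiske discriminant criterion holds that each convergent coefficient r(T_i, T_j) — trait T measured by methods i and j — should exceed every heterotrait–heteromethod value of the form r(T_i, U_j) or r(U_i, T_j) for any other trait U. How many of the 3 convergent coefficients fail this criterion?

Checking each validity diagonal entry against its comparison values:
Dep (methods 1·2): 0.59 vs {0.20, 0.38, 0.45, 0.53} → pass.
Bur (methods 1·2): 0.57 vs {0.38, 0.20, 0.48, 0.36} → pass.
Per (methods 1·2): 0.58 vs {0.53, 0.45, 0.36, 0.48} → pass.
0 of 3 fail.

0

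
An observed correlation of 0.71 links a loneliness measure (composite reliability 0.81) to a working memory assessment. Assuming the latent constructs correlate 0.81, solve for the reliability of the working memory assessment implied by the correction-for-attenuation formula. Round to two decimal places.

r_true = r_obs / √(r_xx · r_yy) ⇒ 0.81 = 0.71 / √(0.81 · r_yy).
√(0.81 · r_yy) = 0.71 / 0.81 = 0.8765; 0.81 · r_yy = 0.7683; r_yy = 0.7683 / 0.81 ≈ 0.95.

0.95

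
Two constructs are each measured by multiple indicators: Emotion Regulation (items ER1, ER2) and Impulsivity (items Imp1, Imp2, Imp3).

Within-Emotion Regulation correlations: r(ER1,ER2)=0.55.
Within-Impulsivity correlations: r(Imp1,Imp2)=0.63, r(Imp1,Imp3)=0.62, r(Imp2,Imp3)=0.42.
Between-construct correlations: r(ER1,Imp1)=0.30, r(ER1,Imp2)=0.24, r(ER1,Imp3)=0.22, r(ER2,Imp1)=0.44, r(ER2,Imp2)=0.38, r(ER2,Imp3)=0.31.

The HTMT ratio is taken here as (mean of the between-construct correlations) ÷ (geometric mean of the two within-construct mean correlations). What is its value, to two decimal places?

Mean between = 1.89/6 = 0.3150.
Mean within-ER = 0.55/1 = 0.5500; mean within-Imp = 1.67/3 = 0.5567.
Geometric mean = √(0.5500 × 0.5567) = 0.5533.
HTMT = 0.3150 / 0.5533 = 0.57.

0.57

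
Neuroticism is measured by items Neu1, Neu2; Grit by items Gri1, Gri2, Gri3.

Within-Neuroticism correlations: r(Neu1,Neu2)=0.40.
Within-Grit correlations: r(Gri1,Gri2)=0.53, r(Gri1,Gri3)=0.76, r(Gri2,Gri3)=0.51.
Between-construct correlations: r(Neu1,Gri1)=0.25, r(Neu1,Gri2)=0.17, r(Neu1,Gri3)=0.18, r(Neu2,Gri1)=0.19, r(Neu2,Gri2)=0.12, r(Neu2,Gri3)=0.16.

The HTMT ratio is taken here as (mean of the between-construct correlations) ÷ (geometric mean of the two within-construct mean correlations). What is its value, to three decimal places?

Mean between = 1.07/6 = 0.1783.
Mean within-Neu = 0.40/1 = 0.4000; mean within-Gri = 1.80/3 = 0.6000.
Geometric mean = √(0.4000 × 0.6000) = 0.4899.
HTMT = 0.1783 / 0.4899 = 0.364.

0.364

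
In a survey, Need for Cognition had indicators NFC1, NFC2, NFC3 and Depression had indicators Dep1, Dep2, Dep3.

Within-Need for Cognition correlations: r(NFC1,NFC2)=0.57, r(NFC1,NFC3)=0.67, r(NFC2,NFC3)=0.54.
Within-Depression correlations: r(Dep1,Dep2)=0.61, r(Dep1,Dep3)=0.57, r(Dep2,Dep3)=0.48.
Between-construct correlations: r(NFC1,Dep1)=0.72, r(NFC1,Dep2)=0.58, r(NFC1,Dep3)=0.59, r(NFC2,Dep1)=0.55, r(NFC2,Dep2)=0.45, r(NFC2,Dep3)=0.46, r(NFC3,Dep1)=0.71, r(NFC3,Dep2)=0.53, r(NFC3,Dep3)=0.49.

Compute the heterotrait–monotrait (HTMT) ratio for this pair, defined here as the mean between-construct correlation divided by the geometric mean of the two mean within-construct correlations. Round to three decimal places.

Between-construct mean = 5.08/9 = 0.5644.
Mean within-NFC = 1.78/3 = 0.5933; mean within-Dep = 1.66/3 = 0.5533.
Geometric mean = √(0.5933 × 0.5533) = 0.5730.
HTMT = 0.5644 / 0.5730 = 0.985.

0.985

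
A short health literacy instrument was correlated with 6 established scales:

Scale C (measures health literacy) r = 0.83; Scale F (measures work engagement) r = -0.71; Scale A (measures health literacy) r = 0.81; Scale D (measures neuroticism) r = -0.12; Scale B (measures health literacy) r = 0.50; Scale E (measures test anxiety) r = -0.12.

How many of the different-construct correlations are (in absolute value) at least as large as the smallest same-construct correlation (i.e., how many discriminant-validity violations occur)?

Convergent (same construct = health literacy): Scale C, Scale A, Scale B.
Smallest convergent = 0.50. Discriminant |r|: 0.71, 0.12, 0.12; count ≥ 0.50 → 1.

1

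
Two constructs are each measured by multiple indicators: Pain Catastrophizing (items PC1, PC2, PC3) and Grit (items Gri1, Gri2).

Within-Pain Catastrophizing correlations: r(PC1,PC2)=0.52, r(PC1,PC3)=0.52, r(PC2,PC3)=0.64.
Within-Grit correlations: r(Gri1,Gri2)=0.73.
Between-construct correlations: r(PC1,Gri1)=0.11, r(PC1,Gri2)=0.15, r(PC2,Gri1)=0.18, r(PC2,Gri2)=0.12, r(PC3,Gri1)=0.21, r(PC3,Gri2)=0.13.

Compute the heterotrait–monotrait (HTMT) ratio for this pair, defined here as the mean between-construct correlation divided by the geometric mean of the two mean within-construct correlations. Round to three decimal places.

0.235

Between-construct mean = 0.90/6 = 0.1500.
Mean within-PC = 1.68/3 = 0.5600; mean within-Gri = 0.73/1 = 0.7300.
Geometric mean = √(0.5600 × 0.7300) = 0.6394.
HTMT = 0.1500 / 0.6394 = 0.235.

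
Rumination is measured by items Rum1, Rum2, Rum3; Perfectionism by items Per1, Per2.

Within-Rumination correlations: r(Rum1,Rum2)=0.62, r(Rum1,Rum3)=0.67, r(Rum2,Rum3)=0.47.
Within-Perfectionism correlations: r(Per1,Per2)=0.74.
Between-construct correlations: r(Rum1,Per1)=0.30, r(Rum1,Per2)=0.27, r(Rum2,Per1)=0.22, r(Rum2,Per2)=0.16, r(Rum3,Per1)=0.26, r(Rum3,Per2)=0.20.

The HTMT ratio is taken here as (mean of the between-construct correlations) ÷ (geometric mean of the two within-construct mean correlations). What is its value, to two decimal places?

Mean heterotrait r = 1.41/6 = 0.2350.
Mean within-Rum = 1.76/3 = 0.5867; mean within-Per = 0.74/1 = 0.7400.
Geometric mean = √(0.5867 × 0.7400) = 0.6589.
HTMT = 0.2350 / 0.6589 = 0.36.

0.36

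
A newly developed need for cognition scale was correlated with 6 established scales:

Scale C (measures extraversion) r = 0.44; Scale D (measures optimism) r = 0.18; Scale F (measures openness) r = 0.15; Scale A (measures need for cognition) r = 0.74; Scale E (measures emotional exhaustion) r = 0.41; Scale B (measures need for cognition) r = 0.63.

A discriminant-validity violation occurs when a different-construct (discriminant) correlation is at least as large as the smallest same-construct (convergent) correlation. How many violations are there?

0

Convergent (same construct = need for cognition): Scale A, Scale B.
Smallest convergent = 0.63. Discriminant values: 0.44, 0.18, 0.15, 0.41; count ≥ 0.63 → 0.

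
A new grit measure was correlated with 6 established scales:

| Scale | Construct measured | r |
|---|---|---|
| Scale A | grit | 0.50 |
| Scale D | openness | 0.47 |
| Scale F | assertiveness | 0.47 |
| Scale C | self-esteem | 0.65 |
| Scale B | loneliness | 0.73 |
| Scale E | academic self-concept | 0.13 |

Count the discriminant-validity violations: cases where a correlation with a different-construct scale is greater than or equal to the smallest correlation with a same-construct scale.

Convergent (same construct = grit): Scale A.
Smallest convergent = 0.50. Discriminant values: 0.47, 0.47, 0.65, 0.73, 0.13; count ≥ 0.50 → 2.

2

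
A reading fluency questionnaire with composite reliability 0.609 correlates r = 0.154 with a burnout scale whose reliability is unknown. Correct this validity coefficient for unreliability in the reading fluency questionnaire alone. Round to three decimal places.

Single correction: r_c = r_obs / √r_xx = 0.154 / √0.609 = 0.154 / 0.7804 ≈ 0.197.

0.197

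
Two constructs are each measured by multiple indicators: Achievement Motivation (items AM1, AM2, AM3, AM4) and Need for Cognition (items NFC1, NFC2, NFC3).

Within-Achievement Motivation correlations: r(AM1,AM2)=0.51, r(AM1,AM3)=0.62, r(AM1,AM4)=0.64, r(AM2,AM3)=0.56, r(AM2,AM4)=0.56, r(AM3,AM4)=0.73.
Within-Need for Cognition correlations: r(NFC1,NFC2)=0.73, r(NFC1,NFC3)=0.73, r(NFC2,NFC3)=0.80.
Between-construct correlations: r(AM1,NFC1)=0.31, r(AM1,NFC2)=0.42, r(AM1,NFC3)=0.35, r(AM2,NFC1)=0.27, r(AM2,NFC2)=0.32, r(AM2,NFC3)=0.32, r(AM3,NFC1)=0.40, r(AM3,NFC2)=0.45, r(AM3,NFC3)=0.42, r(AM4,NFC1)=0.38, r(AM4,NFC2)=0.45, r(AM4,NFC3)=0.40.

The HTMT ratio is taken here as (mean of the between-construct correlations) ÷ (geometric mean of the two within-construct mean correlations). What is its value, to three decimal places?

0.555

Mean heterotrait r = 4.49/12 = 0.3742.
Mean within-AM = 3.62/6 = 0.6033; mean within-NFC = 2.26/3 = 0.7533.
Geometric mean = √(0.6033 × 0.7533) = 0.6741.
HTMT = 0.3742 / 0.6741 = 0.555.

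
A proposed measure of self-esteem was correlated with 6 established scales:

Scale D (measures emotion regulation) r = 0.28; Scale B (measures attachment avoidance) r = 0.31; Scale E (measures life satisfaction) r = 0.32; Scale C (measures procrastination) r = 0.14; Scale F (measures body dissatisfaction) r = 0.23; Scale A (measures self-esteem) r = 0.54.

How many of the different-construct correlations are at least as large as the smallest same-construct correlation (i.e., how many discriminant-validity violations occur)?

0

Convergent (same construct = self-esteem): Scale A.
Smallest convergent = 0.54. Discriminant values: 0.28, 0.31, 0.32, 0.14, 0.23; count ≥ 0.54 → 0.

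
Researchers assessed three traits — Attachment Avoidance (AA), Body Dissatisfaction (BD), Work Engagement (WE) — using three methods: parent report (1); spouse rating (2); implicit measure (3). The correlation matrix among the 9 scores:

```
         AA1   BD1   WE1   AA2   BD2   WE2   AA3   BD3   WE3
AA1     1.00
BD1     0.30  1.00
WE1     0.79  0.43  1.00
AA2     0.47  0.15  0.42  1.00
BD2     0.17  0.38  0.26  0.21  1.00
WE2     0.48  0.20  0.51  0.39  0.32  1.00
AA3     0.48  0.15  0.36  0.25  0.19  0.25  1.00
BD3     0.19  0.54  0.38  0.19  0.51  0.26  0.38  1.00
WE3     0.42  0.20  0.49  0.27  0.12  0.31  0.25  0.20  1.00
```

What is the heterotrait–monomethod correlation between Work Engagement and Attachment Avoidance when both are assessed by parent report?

0.79

Different traits, same method: r(WE1, AA1) = 0.79.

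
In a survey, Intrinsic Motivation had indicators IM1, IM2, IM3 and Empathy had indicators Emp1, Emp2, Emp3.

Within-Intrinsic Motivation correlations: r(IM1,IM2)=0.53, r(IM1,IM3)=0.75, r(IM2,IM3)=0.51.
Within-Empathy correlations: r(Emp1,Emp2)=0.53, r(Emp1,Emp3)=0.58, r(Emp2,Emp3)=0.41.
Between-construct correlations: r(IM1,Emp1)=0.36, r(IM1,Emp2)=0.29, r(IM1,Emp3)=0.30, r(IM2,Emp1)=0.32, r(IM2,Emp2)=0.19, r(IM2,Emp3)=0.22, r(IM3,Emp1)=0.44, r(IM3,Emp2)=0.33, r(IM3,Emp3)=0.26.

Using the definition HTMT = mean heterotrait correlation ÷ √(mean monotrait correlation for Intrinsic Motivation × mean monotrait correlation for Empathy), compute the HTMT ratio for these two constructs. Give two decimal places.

Mean heterotrait r = 2.71/9 = 0.3011.
Mean within-IM = 1.79/3 = 0.5967; mean within-Emp = 1.52/3 = 0.5067.
Geometric mean = √(0.5967 × 0.5067) = 0.5499.
HTMT = 0.3011 / 0.5499 = 0.55.

0.55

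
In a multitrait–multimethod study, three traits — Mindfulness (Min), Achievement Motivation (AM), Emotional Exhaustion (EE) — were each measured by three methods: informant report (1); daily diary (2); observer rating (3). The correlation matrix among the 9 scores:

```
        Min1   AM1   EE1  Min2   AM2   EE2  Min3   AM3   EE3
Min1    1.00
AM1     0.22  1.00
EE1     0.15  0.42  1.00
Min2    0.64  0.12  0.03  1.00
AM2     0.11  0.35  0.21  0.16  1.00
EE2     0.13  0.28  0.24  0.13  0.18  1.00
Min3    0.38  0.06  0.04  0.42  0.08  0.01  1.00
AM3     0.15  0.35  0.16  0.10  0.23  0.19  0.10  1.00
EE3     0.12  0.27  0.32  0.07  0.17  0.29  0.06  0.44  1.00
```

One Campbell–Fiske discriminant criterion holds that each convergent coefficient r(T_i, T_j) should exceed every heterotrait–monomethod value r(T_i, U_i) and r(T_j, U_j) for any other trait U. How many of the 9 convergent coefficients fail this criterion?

Each convergent coefficient versus the relevant comparison correlations:
Min (methods 1·2): 0.64 vs {0.22, 0.16, 0.15, 0.13} → pass.
Min (methods 1·3): 0.38 vs {0.22, 0.10, 0.15, 0.06} → pass.
Min (methods 2·3): 0.42 vs {0.16, 0.10, 0.13, 0.06} → pass.
AM (methods 1·2): 0.35 vs {0.22, 0.16, 0.42, 0.18} → fail.
AM (methods 1·3): 0.35 vs {0.22, 0.10, 0.42, 0.44} → fail.
AM (methods 2·3): 0.23 vs {0.16, 0.10, 0.18, 0.44} → fail.
EE (methods 1·2): 0.24 vs {0.15, 0.13, 0.42, 0.18} → fail.
EE (methods 1·3): 0.32 vs {0.15, 0.06, 0.42, 0.44} → fail.
EE (methods 2·3): 0.29 vs {0.13, 0.06, 0.18, 0.44} → fail.
6 of 9 fail.

6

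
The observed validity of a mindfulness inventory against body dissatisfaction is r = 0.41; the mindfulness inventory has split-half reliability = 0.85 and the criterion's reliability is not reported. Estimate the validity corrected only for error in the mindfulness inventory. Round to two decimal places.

Single correction: r_c = r_obs / √r_xx = 0.41 / √0.85 = 0.41 / 0.9220 ≈ 0.44.

0.44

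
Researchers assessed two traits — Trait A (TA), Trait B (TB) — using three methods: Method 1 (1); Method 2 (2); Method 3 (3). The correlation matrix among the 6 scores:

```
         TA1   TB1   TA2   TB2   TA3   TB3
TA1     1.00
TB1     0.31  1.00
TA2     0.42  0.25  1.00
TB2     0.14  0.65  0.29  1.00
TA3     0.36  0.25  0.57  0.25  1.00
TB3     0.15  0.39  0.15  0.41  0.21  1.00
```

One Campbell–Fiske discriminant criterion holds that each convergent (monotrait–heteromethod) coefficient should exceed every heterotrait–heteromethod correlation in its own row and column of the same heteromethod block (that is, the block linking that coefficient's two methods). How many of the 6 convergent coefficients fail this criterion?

Each convergent coefficient versus the relevant comparison correlations:
TA (methods 1·2): 0.42 vs {0.14, 0.25} → pass.
TA (methods 1·3): 0.36 vs {0.15, 0.25} → pass.
TA (methods 2·3): 0.57 vs {0.15, 0.25} → pass.
TB (methods 1·2): 0.65 vs {0.25, 0.14} → pass.
TB (methods 1·3): 0.39 vs {0.25, 0.15} → pass.
TB (methods 2·3): 0.41 vs {0.25, 0.15} → pass.
0 of 6 fail.

0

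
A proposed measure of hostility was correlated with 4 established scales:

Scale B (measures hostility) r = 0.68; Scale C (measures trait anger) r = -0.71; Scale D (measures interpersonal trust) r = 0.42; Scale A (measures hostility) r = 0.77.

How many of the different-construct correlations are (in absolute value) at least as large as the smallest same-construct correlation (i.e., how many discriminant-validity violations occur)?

Convergent (same construct = hostility): Scale B, Scale A.
Smallest convergent = 0.68. Discriminant |r|: 0.71, 0.42; count ≥ 0.68 → 1.

1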